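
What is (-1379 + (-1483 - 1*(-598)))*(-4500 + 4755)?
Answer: -577320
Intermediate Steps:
(-1379 + (-1483 - 1*(-598)))*(-4500 + 4755) = (-1379 + (-1483 + 598))*255 = (-1379 - 885)*255 = -2264*255 = -577320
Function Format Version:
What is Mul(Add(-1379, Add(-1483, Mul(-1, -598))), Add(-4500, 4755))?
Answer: -577320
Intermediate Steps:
Mul(Add(-1379, Add(-1483, Mul(-1, -598))), Add(-4500, 4755)) = Mul(Add(-1379, Add(-1483, 598)), 255) = Mul(Add(-1379, -885), 255) = Mul(-2264, 255) = -577320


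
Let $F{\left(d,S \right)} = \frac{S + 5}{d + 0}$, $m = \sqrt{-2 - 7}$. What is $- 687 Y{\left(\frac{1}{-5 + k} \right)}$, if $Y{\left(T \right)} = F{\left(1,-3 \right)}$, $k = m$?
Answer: $-1374$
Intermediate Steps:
$m = 3 i$ ($m = \sqrt{-9} = 3 i \approx 3.0 i$)
$k = 3 i \approx 3.0 i$
$F{\left(d,S \right)} = \frac{5 + S}{d}$
$Y{\left(T \right)} = 2$ ($Y{\left(T \right)} = \frac{5 - 3}{1} = 1 \cdot 2 = 2$)
$- 687 Y{\left(\frac{1}{-5 + k} \right)} = \left(-687\right) 2 = -1374$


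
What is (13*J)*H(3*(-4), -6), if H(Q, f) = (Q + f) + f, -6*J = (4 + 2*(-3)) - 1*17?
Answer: -988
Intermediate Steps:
J = 19/6 (J = -((4 + 2*(-3)) - 1*17)/6 = -((4 - 6) - 17)/6 = -(-2 - 17)/6 = -1/6*(-19) = 19/6 ≈ 3.1667)
H(Q, f) = Q + 2*f
(13*J)*H(3*(-4), -6) = (13*(19/6))*(3*(-4) + 2*(-6)) = 247*(-12 - 12)/6 = (247/6)*(-24) = -988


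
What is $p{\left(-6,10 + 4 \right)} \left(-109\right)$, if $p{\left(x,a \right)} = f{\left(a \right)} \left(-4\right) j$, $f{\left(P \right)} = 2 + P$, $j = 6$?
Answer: $41856$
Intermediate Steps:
$p{\left(x,a \right)} = -48 - 24 a$ ($p{\left(x,a \right)} = \left(2 + a\right) \left(-4\right) 6 = \left(-8 - 4 a\right) 6 = -48 - 24 a$)
$p{\left(-6,10 + 4 \right)} \left(-109\right) = \left(-48 - 24 \left(10 + 4\right)\right) \left(-109\right) = \left(-48 - 336\right) \left(-109\right) = \left(-384\right) \left(-109\right) = 41856$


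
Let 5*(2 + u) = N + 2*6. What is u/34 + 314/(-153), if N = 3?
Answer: -619/306 ≈ -2.0229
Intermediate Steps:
u = 1 (u = -2 + (3 + 2*6)/5 = -2 + (3 + 12)/5 = -2 + (⅕)*15 = -2 + 3 = 1)
u/34 + 314/(-153) = 1/34 + 314/(-153) = 1*(1/34) + 314*(-1/153) = 1/34 - 314/153 = -619/306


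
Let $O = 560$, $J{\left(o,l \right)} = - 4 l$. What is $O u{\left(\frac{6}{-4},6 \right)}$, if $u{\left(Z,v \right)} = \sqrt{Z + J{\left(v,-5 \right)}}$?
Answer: $280 \sqrt{74} \approx 2408.7$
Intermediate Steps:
$u{\left(Z,v \right)} = \sqrt{20 + Z}$ ($u{\left(Z,v \right)} = \sqrt{Z - -20} = \sqrt{Z + 20} = \sqrt{20 + Z}$)
$O u{\left(\frac{6}{-4},6 \right)} = 560 \sqrt{20 + \frac{6}{-4}} = 560 \sqrt{20 + 6 \left(- \frac{1}{4}\right)} = 560 \sqrt{20 - \frac{3}{2}} = 560 \sqrt{\frac{37}{2}} = 560 \frac{\sqrt{74}}{2} = 280 \sqrt{74}$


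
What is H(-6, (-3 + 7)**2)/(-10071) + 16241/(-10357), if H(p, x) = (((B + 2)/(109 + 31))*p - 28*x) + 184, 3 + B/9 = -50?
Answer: -250506203/162252762 ≈ -1.5439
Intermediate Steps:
B = -477 (B = -27 + 9*(-50) = -27 - 450 = -477)
H(p, x) = 184 - 28*x - 95*p/28 (H(p, x) = (((-477 + 2)/(109 + 31))*p - 28*x) + 184 = ((-475/140)*p - 28*x) + 184 = ((-475*1/140)*p - 28*x) + 184 = (-95*p/28 - 28*x) + 184 = (-28*x - 95*p/28) + 184 = 184 - 28*x - 95*p/28)
H(-6, (-3 + 7)**2)/(-10071) + 16241/(-10357) = (184 - 28*(-3 + 7)**2 - 95/28*(-6))/(-10071) + 16241/(-10357) = (184 - 28*4**2 + 285/14)*(-1/10071) + 16241*(-1/10357) = (184 - 28*16 + 285/14)*(-1/10071) - 16241/10357 = (184 - 448 + 285/14)*(-1/10071) - 16241/10357 = -3411/14*(-1/10071) - 16241/10357 = 379/15666 - 16241/10357 = -250506203/162252762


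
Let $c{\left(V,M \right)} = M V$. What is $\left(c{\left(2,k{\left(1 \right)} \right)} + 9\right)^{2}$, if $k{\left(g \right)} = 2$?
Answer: $169$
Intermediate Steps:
$\left(c{\left(2,k{\left(1 \right)} \right)} + 9\right)^{2} = \left(2 \cdot 2 + 9\right)^{2} = \left(4 + 9\right)^{2} = 13^{2} = 169$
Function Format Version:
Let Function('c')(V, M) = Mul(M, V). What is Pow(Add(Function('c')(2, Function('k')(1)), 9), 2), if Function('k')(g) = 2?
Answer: 169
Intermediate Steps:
Pow(Add(Function('c')(2, Function('k')(1)), 9), 2) = Pow(Add(Mul(2, 2), 9), 2) = Pow(Add(4, 9), 2) = Pow(13, 2) = 169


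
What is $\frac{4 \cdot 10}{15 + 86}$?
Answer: $\frac{40}{101} \approx 0.39604$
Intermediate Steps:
$\frac{4 \cdot 10}{15 + 86} = \frac{40}{101}$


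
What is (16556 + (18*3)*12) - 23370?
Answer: -6166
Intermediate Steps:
(16556 + (18*3)*12) - 23370 = (16556 + 54*12) - 23370 = (16556 + 648) - 23370 = 17204 - 23370 = -6166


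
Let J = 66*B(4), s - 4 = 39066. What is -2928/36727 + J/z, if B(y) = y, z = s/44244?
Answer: 214436120736/717461945 ≈ 298.88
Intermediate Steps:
s = 39070 (s = 4 + 39066 = 39070)
z = 19535/22122 (z = 39070/44244 = 39070*(1/44244) = 19535/22122 ≈ 0.88306)
J = 264 (J = 66*4 = 264)
-2928/36727 + J/z = -2928/36727 + 264/(19535/22122) = -2928*1/36727 + 264*(22122/19535) = -2928/36727 + 5840208/19535 = 214436120736/717461945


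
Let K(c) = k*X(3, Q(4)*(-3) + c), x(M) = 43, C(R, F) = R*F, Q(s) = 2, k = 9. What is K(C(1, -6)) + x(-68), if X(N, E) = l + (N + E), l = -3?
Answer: -65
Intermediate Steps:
X(N, E) = -3 + E + N (X(N, E) = -3 + (N + E) = -3 + (E + N) = -3 + E + N)
C(R, F) = F*R
K(c) = -54 + 9*c (K(c) = 9*(-3 + (2*(-3) + c) + 3) = 9*(-3 + (-6 + c) + 3) = 9*(-6 + c) = -54 + 9*c)
K(C(1, -6)) + x(-68) = (-54 + 9*(-6*1)) + 43 = (-54 + 9*(-6)) + 43 = (-54 - 54) + 43 = -108 + 43 = -65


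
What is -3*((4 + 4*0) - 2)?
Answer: -6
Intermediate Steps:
-3*((4 + 4*0) - 2) = -3*((4 + 0) - 2) = -3*(4 - 2) = -3*2 = -6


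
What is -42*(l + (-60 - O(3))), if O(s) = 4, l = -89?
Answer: 6426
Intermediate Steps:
-42*(l + (-60 - O(3))) = -42*(-89 + (-60 - 1*4)) = -42*(-89 + (-60 - 4)) = -42*(-89 - 64) = -42*(-153) = 6426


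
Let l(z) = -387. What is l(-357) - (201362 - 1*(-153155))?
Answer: -354904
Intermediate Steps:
l(-357) - (201362 - 1*(-153155)) = -387 - (201362 - 1*(-153155)) = -387 - (201362 + 153155) = -387 - 1*354517 = -387 - 354517 = -354904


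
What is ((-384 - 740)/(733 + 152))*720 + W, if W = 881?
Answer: -1973/59 ≈ -33.441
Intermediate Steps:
((-384 - 740)/(733 + 152))*720 + W = ((-384 - 740)/(733 + 152))*720 + 881 = -1124/885*720 + 881 = -53952/59 + 881 = -1973/59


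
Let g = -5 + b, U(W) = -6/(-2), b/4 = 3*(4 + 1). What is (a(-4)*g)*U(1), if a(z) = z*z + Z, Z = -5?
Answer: 1815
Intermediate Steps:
b = 60 (b = 4*(3*(4 + 1)) = 4*(3*5) = 4*15 = 60)
U(W) = 3 (U(W) = -6*(-½) = 3)
a(z) = -5 + z² (a(z) = z*z - 5 = z² - 5 = -5 + z²)
g = 55 (g = -5 + 60 = 55)
(a(-4)*g)*U(1) = ((-5 + (-4)²)*55)*3 = ((-5 + 16)*55)*3 = (11*55)*3 = 605*3 = 1815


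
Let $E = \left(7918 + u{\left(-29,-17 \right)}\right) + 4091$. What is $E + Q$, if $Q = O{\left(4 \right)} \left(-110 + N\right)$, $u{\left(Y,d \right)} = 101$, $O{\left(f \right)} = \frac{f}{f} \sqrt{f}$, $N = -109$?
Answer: $11672$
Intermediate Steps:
$O{\left(f \right)} = \sqrt{f}$ ($O{\left(f \right)} = 1 \sqrt{f} = \sqrt{f}$)
$Q = -438$ ($Q = \sqrt{4} \left(-110 - 109\right) = 2 \left(-219\right) = -438$)
$E = 12110$ ($E = \left(7918 + 101\right) + 4091 = 8019 + 4091 = 12110$)
$E + Q = 12110 - 438 = 11672$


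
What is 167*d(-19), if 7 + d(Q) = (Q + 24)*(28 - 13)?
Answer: 11356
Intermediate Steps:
d(Q) = 353 + 15*Q (d(Q) = -7 + (Q + 24)*(28 - 13) = -7 + (24 + Q)*15 = -7 + (360 + 15*Q) = 353 + 15*Q)
167*d(-19) = 167*(353 + 15*(-19)) = 167*(353 - 285) = 167*68 = 11356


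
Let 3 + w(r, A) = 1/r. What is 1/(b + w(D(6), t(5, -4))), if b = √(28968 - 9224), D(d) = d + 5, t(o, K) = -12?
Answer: 11/74625 + 121*√1234/597000 ≈ 0.0072672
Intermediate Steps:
D(d) = 5 + d
w(r, A) = -3 + 1/r
b = 4*√1234 (b = √19744 = 4*√1234 ≈ 140.51)
1/(b + w(D(6), t(5, -4))) = 1/(4*√1234 + (-3 + 1/(5 + 6))) = 1/(4*√1234 + (-3 + 1/11)) = 1/(4*√1234 - 32/11) = 1/(-32/11 + 4*√1234)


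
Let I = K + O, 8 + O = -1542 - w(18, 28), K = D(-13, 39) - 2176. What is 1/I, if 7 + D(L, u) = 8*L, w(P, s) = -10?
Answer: -1/3827 ≈ -0.00026130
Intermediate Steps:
D(L, u) = -7 + 8*L
K = -2287 (K = (-7 + 8*(-13)) - 2176 = (-7 - 104) - 2176 = -111 - 2176 = -2287)
O = -1540 (O = -8 + (-1542 - 1*(-10)) = -8 + (-1542 + 10) = -8 - 1532 = -1540)
I = -3827 (I = -2287 - 1540 = -3827)
1/I = 1/(-3827) = -1/3827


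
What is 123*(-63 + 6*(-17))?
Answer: -20295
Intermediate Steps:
123*(-63 + 6*(-17)) = 123*(-63 - 102) = 123*(-165) = -20295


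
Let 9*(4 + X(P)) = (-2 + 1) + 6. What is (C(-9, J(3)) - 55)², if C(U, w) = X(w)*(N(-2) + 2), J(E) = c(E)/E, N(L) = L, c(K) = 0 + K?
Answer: 3025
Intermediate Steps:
c(K) = K
X(P) = -31/9 (X(P) = -4 + ((-2 + 1) + 6)/9 = -4 + (-1 + 6)/9 = -4 + (⅑)*5 = -4 + 5/9 = -31/9)
J(E) = 1 (J(E) = E/E = 1)
C(U, w) = 0 (C(U, w) = -31*(-2 + 2)/9 = -31/9*0 = 0)
(C(-9, J(3)) - 55)² = (0 - 55)² = (-55)² = 3025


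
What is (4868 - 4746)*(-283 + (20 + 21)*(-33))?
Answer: -199592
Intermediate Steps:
(4868 - 4746)*(-283 + (20 + 21)*(-33)) = 122*(-283 + 41*(-33)) = 122*(-283 - 1353) = 122*(-1636) = -199592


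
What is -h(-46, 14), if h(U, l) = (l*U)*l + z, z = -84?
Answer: 9100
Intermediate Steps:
h(U, l) = -84 + U*l² (h(U, l) = (l*U)*l - 84 = (U*l)*l - 84 = U*l² - 84 = -84 + U*l²)
-h(-46, 14) = -(-84 - 46*14²) = -(-84 - 46*196) = -(-84 - 9016) = -1*(-9100) = 9100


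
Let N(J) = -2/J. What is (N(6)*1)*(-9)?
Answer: 3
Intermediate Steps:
(N(6)*1)*(-9) = (-2/6*1)*(-9) = (-2*1/6*1)*(-9) = -1/3*1*(-9) = -1/3*(-9) = 3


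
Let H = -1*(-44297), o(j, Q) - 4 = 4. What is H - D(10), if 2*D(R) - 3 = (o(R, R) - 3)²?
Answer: 44283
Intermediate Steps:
o(j, Q) = 8 (o(j, Q) = 4 + 4 = 8)
D(R) = 14 (D(R) = 3/2 + (8 - 3)²/2 = 3/2 + (½)*5² = 3/2 + (½)*25 = 3/2 + 25/2 = 14)
H = 44297
H - D(10) = 44297 - 1*14 = 44297 - 14 = 44283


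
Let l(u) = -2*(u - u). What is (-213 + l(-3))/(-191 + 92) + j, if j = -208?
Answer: -6793/33 ≈ -205.85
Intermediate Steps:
l(u) = 0 (l(u) = -2*0 = 0)
(-213 + l(-3))/(-191 + 92) + j = (-213 + 0)/(-191 + 92) - 208 = -213/(-99) - 208 = -213*(-1/99) - 208 = 71/33 - 208 = -6793/33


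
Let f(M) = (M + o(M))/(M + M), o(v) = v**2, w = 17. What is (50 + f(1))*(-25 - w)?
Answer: -2142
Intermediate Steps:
f(M) = (M + M**2)/(2*M) (f(M) = (M + M**2)/(M + M) = (M + M**2)/((2*M)) = (M + M**2)*(1/(2*M)) = (M + M**2)/(2*M))
(50 + f(1))*(-25 - w) = (50 + (1/2 + (1/2)*1))*(-25 - 1*17) = (50 + (1/2 + 1/2))*(-25 - 17) = (50 + 1)*(-42) = 51*(-42) = -2142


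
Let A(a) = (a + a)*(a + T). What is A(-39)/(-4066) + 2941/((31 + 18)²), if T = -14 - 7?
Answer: 360713/4881233 ≈ 0.073898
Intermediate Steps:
T = -21
A(a) = 2*a*(-21 + a) (A(a) = (a + a)*(a - 21) = (2*a)*(-21 + a) = 2*a*(-21 + a))
A(-39)/(-4066) + 2941/((31 + 18)²) = (2*(-39)*(-21 - 39))/(-4066) + 2941/((31 + 18)²) = (2*(-39)*(-60))*(-1/4066) + 2941/(49²) = 4680*(-1/4066) + 2941/2401 = -2340/2033 + 2941*(1/2401) = -2340/2033 + 2941/2401 = 360713/4881233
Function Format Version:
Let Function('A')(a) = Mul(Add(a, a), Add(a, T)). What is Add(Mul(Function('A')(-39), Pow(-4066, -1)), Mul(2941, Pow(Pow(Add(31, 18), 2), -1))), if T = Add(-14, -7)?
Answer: Rational(360713, 4881233) ≈ 0.073898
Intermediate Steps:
T = -21
Function('A')(a) = Mul(2, a, Add(-21, a)) (Function('A')(a) = Mul(Add(a, a), Add(a, -21)) = Mul(Mul(2, a), Add(-21, a)) = Mul(2, a, Add(-21, a)))
Add(Mul(Function('A')(-39), Pow(-4066, -1)), Mul(2941, Pow(Pow(Add(31, 18), 2), -1))) = Add(Mul(Mul(2, -39, Add(-21, -39)), Pow(-4066, -1)), Mul(2941, Pow(Pow(Add(31, 18), 2), -1))) = Add(Mul(Mul(2, -39, -60), Rational(-1, 4066)), Mul(2941, Pow(Pow(49, 2), -1))) = Add(Mul(4680, Rational(-1, 4066)), Mul(2941, Pow(2401, -1))) = Add(Rational(-2340, 2033), Mul(2941, Rational(1, 2401))) = Add(Rational(-2340, 2033), Rational(2941, 2401)) = Rational(360713, 4881233)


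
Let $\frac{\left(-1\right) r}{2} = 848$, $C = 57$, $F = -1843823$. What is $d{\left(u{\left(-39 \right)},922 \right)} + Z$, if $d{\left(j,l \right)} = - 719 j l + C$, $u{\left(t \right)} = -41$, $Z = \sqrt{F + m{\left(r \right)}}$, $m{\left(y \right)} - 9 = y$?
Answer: $27179695 + i \sqrt{1845510} \approx 2.718 \cdot 10^{7} + 1358.5 i$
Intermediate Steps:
$r = -1696$ ($r = \left(-2\right) 848 = -1696$)
$m{\left(y \right)} = 9 + y$
$Z = i \sqrt{1845510}$ ($Z = \sqrt{-1843823 + \left(9 - 1696\right)} = \sqrt{-1843823 - 1687} = \sqrt{-1845510} = i \sqrt{1845510} \approx 1358.5 i$)
$d{\left(j,l \right)} = 57 - 719 j l$ ($d{\left(j,l \right)} = - 719 j l + 57 = 57 - 719 j l$)
$d{\left(u{\left(-39 \right)},922 \right)} + Z = \left(57 - \left(-29479\right) 922\right) + i \sqrt{1845510} = \left(57 + 27179638\right) + i \sqrt{1845510} = 27179695 + i \sqrt{1845510}$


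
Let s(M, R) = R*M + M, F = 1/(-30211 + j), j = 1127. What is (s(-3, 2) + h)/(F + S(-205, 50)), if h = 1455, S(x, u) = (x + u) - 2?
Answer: -14018488/1522063 ≈ -9.2102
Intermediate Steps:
F = -1/29084 (F = 1/(-30211 + 1127) = 1/(-29084) = -1/29084 ≈ -3.4383e-5)
S(x, u) = -2 + u + x (S(x, u) = (u + x) - 2 = -2 + u + x)
s(M, R) = M + M*R (s(M, R) = M*R + M = M + M*R)
(s(-3, 2) + h)/(F + S(-205, 50)) = (-3*(1 + 2) + 1455)/(-1/29084 + (-2 + 50 - 205)) = (-3*3 + 1455)/(-1/29084 - 157) = (-9 + 1455)/(-4566189/29084) = 1446*(-29084/4566189) = -14018488/1522063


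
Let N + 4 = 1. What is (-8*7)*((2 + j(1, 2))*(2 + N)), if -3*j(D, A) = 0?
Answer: 112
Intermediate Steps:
N = -3 (N = -4 + 1 = -3)
j(D, A) = 0 (j(D, A) = -⅓*0 = 0)
(-8*7)*((2 + j(1, 2))*(2 + N)) = (-8*7)*((2 + 0)*(2 - 3)) = -112*(-1) = -56*(-2) = 112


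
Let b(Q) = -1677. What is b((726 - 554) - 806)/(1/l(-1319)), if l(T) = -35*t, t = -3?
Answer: -176085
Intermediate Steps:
l(T) = 105 (l(T) = -35*(-3) = 105)
b((726 - 554) - 806)/(1/l(-1319)) = -1677/(1/105) = -1677/1/105 = -1677*105 = -176085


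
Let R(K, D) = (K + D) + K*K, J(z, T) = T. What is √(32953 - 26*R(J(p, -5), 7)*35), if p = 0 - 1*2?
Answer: √8383 ≈ 91.559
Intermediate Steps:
p = -2 (p = 0 - 2 = -2)
R(K, D) = D + K + K² (R(K, D) = (D + K) + K² = D + K + K²)
√(32953 - 26*R(J(p, -5), 7)*35) = √(32953 - 26*(7 - 5 + (-5)²)*35) = √(32953 - 26*(7 - 5 + 25)*35) = √(32953 - 26*27*35) = √(32953 - 702*35) = √(32953 - 24570) = √8383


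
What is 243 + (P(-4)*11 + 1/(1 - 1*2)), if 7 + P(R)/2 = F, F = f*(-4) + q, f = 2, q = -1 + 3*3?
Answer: 88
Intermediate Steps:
q = 8 (q = -1 + 9 = 8)
F = 0 (F = 2*(-4) + 8 = -8 + 8 = 0)
P(R) = -14 (P(R) = -14 + 2*0 = -14 + 0 = -14)
243 + (P(-4)*11 + 1/(1 - 1*2)) = 243 + (-14*11 + 1/(1 - 1*2)) = 243 + (-154 + 1/(1 - 2)) = 243 + (-154 + 1/(-1)) = 243 + (-154 - 1) = 243 - 155 = 88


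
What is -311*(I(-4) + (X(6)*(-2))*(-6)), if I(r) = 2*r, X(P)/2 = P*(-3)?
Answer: 136840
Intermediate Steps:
X(P) = -6*P (X(P) = 2*(P*(-3)) = 2*(-3*P) = -6*P)
-311*(I(-4) + (X(6)*(-2))*(-6)) = -311*(2*(-4) + (-6*6*(-2))*(-6)) = -311*(-8 - 36*(-2)*(-6)) = -311*(-8 + 72*(-6)) = -311*(-8 - 432) = -311*(-440) = 136840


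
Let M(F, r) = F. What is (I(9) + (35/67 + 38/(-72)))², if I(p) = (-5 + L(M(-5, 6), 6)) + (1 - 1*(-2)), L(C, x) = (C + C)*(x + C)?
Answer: 838507849/5817744 ≈ 144.13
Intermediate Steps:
L(C, x) = 2*C*(C + x) (L(C, x) = (2*C)*(C + x) = 2*C*(C + x))
I(p) = -12 (I(p) = (-5 + 2*(-5)*(-5 + 6)) + (1 - 1*(-2)) = (-5 + 2*(-5)*1) + (1 + 2) = (-5 - 10) + 3 = -15 + 3 = -12)
(I(9) + (35/67 + 38/(-72)))² = (-12 + (35/67 + 38/(-72)))² = (-12 + (35*(1/67) + 38*(-1/72)))² = (-12 + (35/67 - 19/36))² = (-12 - 13/2412)² = (-28957/2412)² = 838507849/5817744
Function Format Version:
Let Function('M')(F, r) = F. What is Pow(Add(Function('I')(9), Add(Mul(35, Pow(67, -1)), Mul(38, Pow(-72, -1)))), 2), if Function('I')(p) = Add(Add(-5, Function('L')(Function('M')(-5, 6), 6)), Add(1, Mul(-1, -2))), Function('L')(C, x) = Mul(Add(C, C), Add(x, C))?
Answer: Rational(838507849, 5817744) ≈ 144.13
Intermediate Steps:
Function('L')(C, x) = Mul(2, C, Add(C, x)) (Function('L')(C, x) = Mul(Mul(2, C), Add(C, x)) = Mul(2, C, Add(C, x)))
Function('I')(p) = -12 (Function('I')(p) = Add(Add(-5, Mul(2, -5, Add(-5, 6))), Add(1, Mul(-1, -2))) = Add(Add(-5, Mul(2, -5, 1)), Add(1, 2)) = Add(Add(-5, -10), 3) = Add(-15, 3) = -12)
Pow(Add(Function('I')(9), Add(Mul(35, Pow(67, -1)), Mul(38, Pow(-72, -1)))), 2) = Pow(Add(-12, Add(Mul(35, Pow(67, -1)), Mul(38, Pow(-72, -1)))), 2) = Pow(Add(-12, Add(Mul(35, Rational(1, 67)), Mul(38, Rational(-1, 72)))), 2) = Pow(Add(-12, Add(Rational(35, 67), Rational(-19, 36))), 2) = Pow(Add(-12, Rational(-13, 2412)), 2) = Pow(Rational(-28957, 2412), 2) = Rational(838507849, 5817744)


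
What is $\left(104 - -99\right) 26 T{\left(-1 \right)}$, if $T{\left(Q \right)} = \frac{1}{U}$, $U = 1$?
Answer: $5278$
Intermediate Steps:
$T{\left(Q \right)} = 1$ ($T{\left(Q \right)} = 1^{-1} = 1$)
$\left(104 - -99\right) 26 T{\left(-1 \right)} = \left(104 - -99\right) 26 \cdot 1 = \left(104 + 99\right) 26 \cdot 1 = 203 \cdot 26 \cdot 1 = 5278 \cdot 1 = 5278$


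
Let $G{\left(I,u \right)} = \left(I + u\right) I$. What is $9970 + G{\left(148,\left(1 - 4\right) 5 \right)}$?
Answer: $29654$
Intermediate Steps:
$G{\left(I,u \right)} = I \left(I + u\right)$
$9970 + G{\left(148,\left(1 - 4\right) 5 \right)} = 9970 + 148 \left(148 + \left(1 - 4\right) 5\right) = 9970 + 148 \left(148 - 15\right) = 9970 + 148 \cdot 133 = 9970 + 19684 = 29654$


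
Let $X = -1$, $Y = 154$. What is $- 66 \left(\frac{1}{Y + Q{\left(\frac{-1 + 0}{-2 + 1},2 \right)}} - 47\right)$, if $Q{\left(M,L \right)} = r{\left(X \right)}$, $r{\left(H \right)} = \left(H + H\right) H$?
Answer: $\frac{80641}{26} \approx 3101.6$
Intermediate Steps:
$r{\left(H \right)} = 2 H^{2}$ ($r{\left(H \right)} = 2 H H = 2 H^{2}$)
$Q{\left(M,L \right)} = 2$ ($Q{\left(M,L \right)} = 2 \left(-1\right)^{2} = 2 \cdot 1 = 2$)
$- 66 \left(\frac{1}{Y + Q{\left(\frac{-1 + 0}{-2 + 1},2 \right)}} - 47\right) = - 66 \left(\frac{1}{154 + 2} - 47\right) = - 66 \left(\frac{1}{156} - 47\right) = \left(-66\right) \left(- \frac{7331}{156}\right) = \frac{80641}{26}$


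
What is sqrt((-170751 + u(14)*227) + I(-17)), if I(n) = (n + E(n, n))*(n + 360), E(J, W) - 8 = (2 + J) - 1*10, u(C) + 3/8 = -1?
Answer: 11*I*sqrt(24162)/4 ≈ 427.46*I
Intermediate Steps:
u(C) = -11/8 (u(C) = -3/8 - 1 = -11/8)
E(J, W) = J (E(J, W) = 8 + ((2 + J) - 1*10) = 8 + ((2 + J) - 10) = 8 + (-8 + J) = J)
I(n) = 2*n*(360 + n) (I(n) = (n + n)*(n + 360) = (2*n)*(360 + n) = 2*n*(360 + n))
sqrt((-170751 + u(14)*227) + I(-17)) = sqrt((-170751 - 11/8*227) + 2*(-17)*(360 - 17)) = sqrt((-170751 - 2497/8) + 2*(-17)*343) = sqrt(-1368505/8 - 11662) = sqrt(-1461801/8) = 11*I*sqrt(24162)/4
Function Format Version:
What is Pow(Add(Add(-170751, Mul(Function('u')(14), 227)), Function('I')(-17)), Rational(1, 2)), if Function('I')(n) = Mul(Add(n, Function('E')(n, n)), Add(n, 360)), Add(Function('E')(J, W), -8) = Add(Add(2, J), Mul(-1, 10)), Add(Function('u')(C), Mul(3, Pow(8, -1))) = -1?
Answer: Mul(Rational(11, 4), I, Pow(24162, Rational(1, 2))) ≈ Mul(427.46, I)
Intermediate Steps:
Function('u')(C) = Rational(-11, 8) (Function('u')(C) = Add(Rational(-3, 8), -1) = Rational(-11, 8))
Function('E')(J, W) = J (Function('E')(J, W) = Add(8, Add(Add(2, J), Mul(-1, 10))) = Add(8, Add(Add(2, J), -10)) = Add(8, Add(-8, J)) = J)
Function('I')(n) = Mul(2, n, Add(360, n)) (Function('I')(n) = Mul(Add(n, n), Add(n, 360)) = Mul(Mul(2, n), Add(360, n)) = Mul(2, n, Add(360, n)))
Pow(Add(Add(-170751, Mul(Function('u')(14), 227)), Function('I')(-17)), Rational(1, 2)) = Pow(Add(Add(-170751, Mul(Rational(-11, 8), 227)), Mul(2, -17, Add(360, -17))), Rational(1, 2)) = Pow(Add(Add(-170751, Rational(-2497, 8)), Mul(2, -17, 343)), Rational(1, 2)) = Pow(Add(Rational(-1368505, 8), -11662), Rational(1, 2)) = Pow(Rational(-1461801, 8), Rational(1, 2)) = Mul(Rational(11, 4), I, Pow(24162, Rational(1, 2)))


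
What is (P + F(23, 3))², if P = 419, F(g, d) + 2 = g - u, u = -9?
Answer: 201601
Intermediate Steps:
F(g, d) = 7 + g (F(g, d) = -2 + (g - 1*(-9)) = -2 + (g + 9) = -2 + (9 + g) = 7 + g)
(P + F(23, 3))² = (419 + (7 + 23))² = (419 + 30)² = 449² = 201601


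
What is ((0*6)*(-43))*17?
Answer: 0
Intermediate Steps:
((0*6)*(-43))*17 = (0*(-43))*17 = 0*17 = 0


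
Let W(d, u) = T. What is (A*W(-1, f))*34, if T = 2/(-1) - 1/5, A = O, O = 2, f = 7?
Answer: -748/5 ≈ -149.60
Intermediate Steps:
A = 2
T = -11/5 (T = 2*(-1) - 1*⅕ = -2 - ⅕ = -11/5 ≈ -2.2000)
W(d, u) = -11/5
(A*W(-1, f))*34 = (2*(-11/5))*34 = -22/5*34 = -748/5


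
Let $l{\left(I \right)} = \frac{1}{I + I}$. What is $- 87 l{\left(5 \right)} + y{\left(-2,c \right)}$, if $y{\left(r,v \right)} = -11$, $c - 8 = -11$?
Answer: $- \frac{197}{10} \approx -19.7$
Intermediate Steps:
$c = -3$ ($c = 8 - 11 = -3$)
$l{\left(I \right)} = \frac{1}{2 I}$
$- 87 l{\left(5 \right)} + y{\left(-2,c \right)} = - 87 \frac{1}{2 \cdot 5} - 11 = - 87 \cdot \frac{1}{2} \cdot \frac{1}{5} - 11 = \left(-87\right) \frac{1}{10} - 11 = - \frac{87}{10} - 11 = - \frac{197}{10}$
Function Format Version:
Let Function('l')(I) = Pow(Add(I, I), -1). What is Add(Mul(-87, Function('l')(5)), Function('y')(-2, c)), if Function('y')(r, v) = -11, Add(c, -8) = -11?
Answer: Rational(-197, 10) ≈ -19.700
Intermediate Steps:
c = -3 (c = Add(8, -11) = -3)
Function('l')(I) = Mul(Rational(1, 2), Pow(I, -1)) (Function('l')(I) = Pow(Mul(2, I), -1) = Mul(Rational(1, 2), Pow(I, -1)))
Add(Mul(-87, Function('l')(5)), Function('y')(-2, c)) = Add(Mul(-87, Mul(Rational(1, 2), Pow(5, -1))), -11) = Add(Mul(-87, Mul(Rational(1, 2), Rational(1, 5))), -11) = Add(Mul(-87, Rational(1, 10)), -11) = Add(Rational(-87, 10), -11) = Rational(-197, 10)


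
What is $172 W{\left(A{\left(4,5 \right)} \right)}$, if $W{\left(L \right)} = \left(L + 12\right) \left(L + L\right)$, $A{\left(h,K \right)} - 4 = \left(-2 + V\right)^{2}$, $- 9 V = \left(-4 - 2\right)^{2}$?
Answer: $715520$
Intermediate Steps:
$V = -4$ ($V = - \frac{\left(-4 - 2\right)^{2}}{9} = - \frac{\left(-6\right)^{2}}{9} = \left(- \frac{1}{9}\right) 36 = -4$)
$A{\left(h,K \right)} = 40$ ($A{\left(h,K \right)} = 4 + \left(-2 - 4\right)^{2} = 4 + \left(-6\right)^{2} = 4 + 36 = 40$)
$W{\left(L \right)} = 2 L \left(12 + L\right)$ ($W{\left(L \right)} = \left(12 + L\right) 2 L = 2 L \left(12 + L\right)$)
$172 W{\left(A{\left(4,5 \right)} \right)} = 172 \cdot 2 \cdot 40 \left(12 + 40\right) = 172 \cdot 2 \cdot 40 \cdot 52 = 172 \cdot 4160 = 715520$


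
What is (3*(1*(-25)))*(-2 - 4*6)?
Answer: 1950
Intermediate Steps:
(3*(1*(-25)))*(-2 - 4*6) = (3*(-25))*(-2 - 24) = -75*(-26) = 1950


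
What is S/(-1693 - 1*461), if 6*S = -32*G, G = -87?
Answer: -232/1077 ≈ -0.21541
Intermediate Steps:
S = 464 (S = (-32*(-87))/6 = (1/6)*2784 = 464)
S/(-1693 - 1*461) = 464/(-1693 - 1*461) = 464/(-1693 - 461) = 464/(-2154) = 464*(-1/2154) = -232/1077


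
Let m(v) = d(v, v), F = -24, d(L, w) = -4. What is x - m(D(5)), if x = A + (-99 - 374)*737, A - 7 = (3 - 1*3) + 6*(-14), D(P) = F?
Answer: -348674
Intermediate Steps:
D(P) = -24
m(v) = -4
A = -77 (A = 7 + ((3 - 1*3) + 6*(-14)) = 7 + ((3 - 3) - 84) = 7 + (0 - 84) = 7 - 84 = -77)
x = -348678 (x = -77 + (-99 - 374)*737 = -77 - 473*737 = -77 - 348601 = -348678)
x - m(D(5)) = -348678 - 1*(-4) = -348678 + 4 = -348674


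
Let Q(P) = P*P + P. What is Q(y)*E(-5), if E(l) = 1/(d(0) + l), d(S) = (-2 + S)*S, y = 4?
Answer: -4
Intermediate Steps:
Q(P) = P + P² (Q(P) = P² + P = P + P²)
d(S) = S*(-2 + S)
E(l) = 1/l (E(l) = 1/(0*(-2 + 0) + l) = 1/(0*(-2) + l) = 1/(0 + l) = 1/l)
Q(y)*E(-5) = (4*(1 + 4))/(-5) = (4*5)*(-⅕) = 20*(-⅕) = -4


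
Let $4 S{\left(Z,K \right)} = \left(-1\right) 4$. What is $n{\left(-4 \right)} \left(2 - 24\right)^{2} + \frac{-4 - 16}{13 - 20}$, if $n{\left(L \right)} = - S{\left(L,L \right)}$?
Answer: $\frac{3408}{7} \approx 486.86$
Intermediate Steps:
$S{\left(Z,K \right)} = -1$ ($S{\left(Z,K \right)} = \frac{\left(-1\right) 4}{4} = \frac{1}{4} \left(-4\right) = -1$)
$n{\left(L \right)} = 1$ ($n{\left(L \right)} = \left(-1\right) \left(-1\right) = 1$)
$n{\left(-4 \right)} \left(2 - 24\right)^{2} + \frac{-4 - 16}{13 - 20} = 1 \left(2 - 24\right)^{2} + \frac{-4 - 16}{13 - 20} = 1 \left(2 - 24\right)^{2} - \frac{20}{-7} = 1 \left(-22\right)^{2} - - \frac{20}{7} = 1 \cdot 484 + \frac{20}{7} = 484 + \frac{20}{7} = \frac{3408}{7}$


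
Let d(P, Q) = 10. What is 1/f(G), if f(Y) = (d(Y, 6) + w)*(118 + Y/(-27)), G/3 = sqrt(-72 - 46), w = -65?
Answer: -81/525745 - 9*I*sqrt(118)/62037910 ≈ -0.00015407 - 1.5759e-6*I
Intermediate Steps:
G = 3*I*sqrt(118) (G = 3*sqrt(-72 - 46) = 3*sqrt(-118) = 3*(I*sqrt(118)) = 3*I*sqrt(118) ≈ 32.588*I)
f(Y) = -6490 + 55*Y/27 (f(Y) = (10 - 65)*(118 + Y/(-27)) = -55*(118 + Y*(-1/27)) = -55*(118 - Y/27) = -6490 + 55*Y/27)
1/f(G) = 1/(-6490 + 55*(3*I*sqrt(118))/27) = 1/(-6490 + 55*I*sqrt(118)/9)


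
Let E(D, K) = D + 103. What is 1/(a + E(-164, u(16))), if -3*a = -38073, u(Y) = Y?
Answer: 1/12630 ≈ 7.9177e-5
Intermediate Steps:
a = 12691 (a = -⅓*(-38073) = 12691)
E(D, K) = 103 + D
1/(a + E(-164, u(16))) = 1/(12691 + (103 - 164)) = 1/(12691 - 61) = 1/12630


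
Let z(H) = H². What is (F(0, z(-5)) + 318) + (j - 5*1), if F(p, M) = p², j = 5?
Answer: 318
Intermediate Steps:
(F(0, z(-5)) + 318) + (j - 5*1) = (0² + 318) + (5 - 5*1) = (0 + 318) + (5 - 5) = 318 + 0 = 318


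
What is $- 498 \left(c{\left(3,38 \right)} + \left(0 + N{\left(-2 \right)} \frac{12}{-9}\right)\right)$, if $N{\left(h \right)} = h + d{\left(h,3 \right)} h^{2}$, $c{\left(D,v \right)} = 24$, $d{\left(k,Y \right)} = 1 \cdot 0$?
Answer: $-13280$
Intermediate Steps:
$d{\left(k,Y \right)} = 0$
$N{\left(h \right)} = h$ ($N{\left(h \right)} = h + 0 h^{2} = h + 0 = h$)
$- 498 \left(c{\left(3,38 \right)} + \left(0 + N{\left(-2 \right)} \frac{12}{-9}\right)\right) = - 498 \left(24 + \left(0 - 2 \frac{12}{-9}\right)\right) = - 498 \left(24 + \left(0 - 2 \cdot 12 \left(- \frac{1}{9}\right)\right)\right) = - 498 \left(24 + \left(0 - - \frac{8}{3}\right)\right) = - 498 \left(24 + \left(0 + \frac{8}{3}\right)\right) = - 498 \left(24 + \frac{8}{3}\right) = \left(-498\right) \frac{80}{3} = -13280$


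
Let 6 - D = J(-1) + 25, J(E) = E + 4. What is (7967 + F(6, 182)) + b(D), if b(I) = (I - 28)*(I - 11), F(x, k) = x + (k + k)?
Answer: 9987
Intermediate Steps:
J(E) = 4 + E
D = -22 (D = 6 - ((4 - 1) + 25) = 6 - (3 + 25) = 6 - 1*28 = 6 - 28 = -22)
F(x, k) = x + 2*k
b(I) = (-28 + I)*(-11 + I)
(7967 + F(6, 182)) + b(D) = (7967 + (6 + 2*182)) + (308 + (-22)² - 39*(-22)) = (7967 + (6 + 364)) + (308 + 484 + 858) = (7967 + 370) + 1650 = 8337 + 1650 = 9987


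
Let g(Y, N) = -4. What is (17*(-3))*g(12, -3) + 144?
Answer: 348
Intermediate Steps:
(17*(-3))*g(12, -3) + 144 = (17*(-3))*(-4) + 144 = -51*(-4) + 144 = 204 + 144 = 348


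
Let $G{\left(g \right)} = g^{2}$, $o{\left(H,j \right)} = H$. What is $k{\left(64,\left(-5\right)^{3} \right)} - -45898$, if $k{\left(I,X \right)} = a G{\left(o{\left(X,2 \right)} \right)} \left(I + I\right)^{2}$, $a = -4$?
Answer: $-1023954102$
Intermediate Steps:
$k{\left(I,X \right)} = - 16 I^{2} X^{2}$ ($k{\left(I,X \right)} = - 4 X^{2} \left(I + I\right)^{2} = - 4 X^{2} \left(2 I\right)^{2} = - 4 X^{2} \cdot 4 I^{2} = - 16 I^{2} X^{2}$)
$k{\left(64,\left(-5\right)^{3} \right)} - -45898 = - 16 \cdot 64^{2} \left(\left(-5\right)^{3}\right)^{2} - -45898 = \left(-16\right) 4096 \left(-125\right)^{2} + 45898 = \left(-16\right) 4096 \cdot 15625 + 45898 = -1024000000 + 45898 = -1023954102$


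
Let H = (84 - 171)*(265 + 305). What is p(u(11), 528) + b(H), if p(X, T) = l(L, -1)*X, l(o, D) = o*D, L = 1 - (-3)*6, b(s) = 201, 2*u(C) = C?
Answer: 193/2 ≈ 96.500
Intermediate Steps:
u(C) = C/2
H = -49590 (H = -87*570 = -49590)
L = 19 (L = 1 - 1*(-18) = 1 + 18 = 19)
l(o, D) = D*o
p(X, T) = -19*X (p(X, T) = (-1*19)*X = -19*X)
p(u(11), 528) + b(H) = -19*11/2 + 201 = -209/2 + 201 = 193/2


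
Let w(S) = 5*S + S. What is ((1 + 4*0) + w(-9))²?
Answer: 2809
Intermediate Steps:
w(S) = 6*S
((1 + 4*0) + w(-9))² = ((1 + 4*0) + 6*(-9))² = ((1 + 0) - 54)² = (1 - 54)² = (-53)² = 2809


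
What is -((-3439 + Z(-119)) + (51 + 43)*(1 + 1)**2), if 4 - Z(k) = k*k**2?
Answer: -1682100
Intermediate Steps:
Z(k) = 4 - k**3 (Z(k) = 4 - k*k**2 = 4 - k**3)
-((-3439 + Z(-119)) + (51 + 43)*(1 + 1)**2) = -((-3439 + (4 - 1*(-119)**3)) + (51 + 43)*(1 + 1)**2) = -((-3439 + (4 - 1*(-1685159))) + 94*2**2) = -((-3439 + (4 + 1685159)) + 94*4) = -((-3439 + 1685163) + 376) = -(1681724 + 376) = -1*1682100 = -1682100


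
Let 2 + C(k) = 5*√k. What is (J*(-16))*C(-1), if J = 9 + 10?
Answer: 608 - 1520*I ≈ 608.0 - 1520.0*I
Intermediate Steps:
C(k) = -2 + 5*√k
J = 19
(J*(-16))*C(-1) = (19*(-16))*(-2 + 5*√(-1)) = -304*(-2 + 5*I) = 608 - 1520*I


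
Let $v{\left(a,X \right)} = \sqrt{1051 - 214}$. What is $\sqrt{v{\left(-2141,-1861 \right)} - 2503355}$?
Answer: $\sqrt{-2503355 + 3 \sqrt{93}} \approx 1582.2 i$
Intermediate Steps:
$v{\left(a,X \right)} = 3 \sqrt{93}$ ($v{\left(a,X \right)} = \sqrt{837} = 3 \sqrt{93}$)
$\sqrt{v{\left(-2141,-1861 \right)} - 2503355} = \sqrt{3 \sqrt{93} - 2503355} = \sqrt{-2503355 + 3 \sqrt{93}}$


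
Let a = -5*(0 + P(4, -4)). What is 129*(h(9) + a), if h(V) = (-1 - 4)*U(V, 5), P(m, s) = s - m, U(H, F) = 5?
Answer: 1935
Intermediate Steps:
h(V) = -25 (h(V) = (-1 - 4)*5 = -5*5 = -25)
a = 40 (a = -5*(0 + (-4 - 1*4)) = -5*(0 + (-4 - 4)) = -5*(0 - 8) = -5*(-8) = 40)
129*(h(9) + a) = 129*(-25 + 40) = 129*15 = 1935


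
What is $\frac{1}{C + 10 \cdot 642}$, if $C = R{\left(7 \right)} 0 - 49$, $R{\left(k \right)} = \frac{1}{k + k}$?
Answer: $\frac{1}{6371} \approx 0.00015696$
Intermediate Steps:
$R{\left(k \right)} = \frac{1}{2 k}$
$C = -49$ ($C = \frac{1}{2 \cdot 7} \cdot 0 - 49 = \frac{1}{2} \cdot \frac{1}{7} \cdot 0 - 49 = \frac{1}{14} \cdot 0 - 49 = 0 - 49 = -49$)
$\frac{1}{C + 10 \cdot 642} = \frac{1}{-49 + 10 \cdot 642} = \frac{1}{-49 + 6420} = \frac{1}{6371}$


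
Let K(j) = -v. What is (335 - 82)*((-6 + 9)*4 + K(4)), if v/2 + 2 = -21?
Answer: 14674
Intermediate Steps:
v = -46 (v = -4 + 2*(-21) = -4 - 42 = -46)
K(j) = 46 (K(j) = -1*(-46) = 46)
(335 - 82)*((-6 + 9)*4 + K(4)) = (335 - 82)*((-6 + 9)*4 + 46) = 253*(3*4 + 46) = 253*(12 + 46) = 253*58 = 14674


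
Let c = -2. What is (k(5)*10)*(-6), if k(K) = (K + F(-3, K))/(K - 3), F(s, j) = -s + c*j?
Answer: 60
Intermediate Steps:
F(s, j) = -s - 2*j
k(K) = (3 - K)/(-3 + K) (k(K) = (K + (-1*(-3) - 2*K))/(K - 3) = (K + (3 - 2*K))/(-3 + K) = (3 - K)/(-3 + K))
(k(5)*10)*(-6) = -1*10*(-6) = -10*(-6) = 60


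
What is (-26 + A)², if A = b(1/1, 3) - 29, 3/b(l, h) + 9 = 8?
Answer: 3364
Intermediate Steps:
b(l, h) = -3 (b(l, h) = 3/(-9 + 8) = 3/(-1) = 3*(-1) = -3)
A = -32 (A = -3 - 29 = -32)
(-26 + A)² = (-26 - 32)² = (-58)² = 3364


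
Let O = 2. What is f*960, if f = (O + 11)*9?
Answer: 112320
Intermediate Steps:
f = 117 (f = (2 + 11)*9 = 13*9 = 117)
f*960 = 117*960 = 112320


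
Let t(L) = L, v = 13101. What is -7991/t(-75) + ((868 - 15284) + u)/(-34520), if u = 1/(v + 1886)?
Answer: 830071540633/7760268600 ≈ 106.96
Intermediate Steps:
u = 1/14987 (u = 1/(13101 + 1886) = 1/14987 ≈ 6.6724e-5)
-7991/t(-75) + ((868 - 15284) + u)/(-34520) = -7991/(-75) + ((868 - 15284) + 1/14987)/(-34520) = -7991*(-1/75) + (-14416 + 1/14987)*(-1/34520) = 7991/75 - 216052591/14987*(-1/34520) = 7991/75 + 216052591/517351240 = 830071540633/7760268600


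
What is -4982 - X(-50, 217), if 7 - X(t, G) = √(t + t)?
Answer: -4989 + 10*I ≈ -4989.0 + 10.0*I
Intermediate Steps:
X(t, G) = 7 - √2*√t (X(t, G) = 7 - √(t + t) = 7 - √(2*t) = 7 - √2*√t)
-4982 - X(-50, 217) = -4982 - (7 - √2*√(-50)) = -4982 - (7 - √2*5*I*√2) = -4982 - (7 - 10*I) = -4982 + (-7 + 10*I) = -4989 + 10*I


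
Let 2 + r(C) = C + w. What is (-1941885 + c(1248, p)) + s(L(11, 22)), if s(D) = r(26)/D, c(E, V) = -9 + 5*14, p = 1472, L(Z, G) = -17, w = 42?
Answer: -33011074/17 ≈ -1.9418e+6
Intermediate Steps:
r(C) = 40 + C (r(C) = -2 + (C + 42) = -2 + (42 + C) = 40 + C)
c(E, V) = 61 (c(E, V) = -9 + 70 = 61)
s(D) = 66/D (s(D) = (40 + 26)/D = 66/D)
(-1941885 + c(1248, p)) + s(L(11, 22)) = (-1941885 + 61) + 66/(-17) = -1941824 + 66*(-1/17) = -1941824 - 66/17 = -33011074/17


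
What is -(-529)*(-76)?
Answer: -40204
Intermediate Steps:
-(-529)*(-76) = -529*76 = -40204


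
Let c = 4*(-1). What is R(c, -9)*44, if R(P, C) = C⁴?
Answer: 288684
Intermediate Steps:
c = -4
R(c, -9)*44 = (-9)⁴*44 = 6561*44 = 288684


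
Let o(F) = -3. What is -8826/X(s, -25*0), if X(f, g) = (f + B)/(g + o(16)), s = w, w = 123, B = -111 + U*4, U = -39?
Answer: -1471/8 ≈ -183.88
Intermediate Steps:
B = -267 (B = -111 - 39*4 = -111 - 156 = -267)
s = 123
X(f, g) = (-267 + f)/(-3 + g) (X(f, g) = (f - 267)/(g - 3) = (-267 + f)/(-3 + g))
-8826/X(s, -25*0) = -8826*(-3 - 25*0)/(-267 + 123) = -8826/(-144/(-3 + 0)) = -8826/(-144/(-3)) = -8826/((-⅓*(-144))) = -8826/48 = -8826*1/48 = -1471/8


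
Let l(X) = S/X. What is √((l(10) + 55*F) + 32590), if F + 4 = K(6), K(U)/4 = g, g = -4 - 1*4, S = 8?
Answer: 3*√85030/5 ≈ 174.96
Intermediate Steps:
g = -8 (g = -4 - 4 = -8)
K(U) = -32 (K(U) = 4*(-8) = -32)
l(X) = 8/X
F = -36 (F = -4 - 32 = -36)
√((l(10) + 55*F) + 32590) = √((8/10 + 55*(-36)) + 32590) = √((8*(⅒) - 1980) + 32590) = √((⅘ - 1980) + 32590) = √(-9896/5 + 32590) = √(153054/5) = 3*√85030/5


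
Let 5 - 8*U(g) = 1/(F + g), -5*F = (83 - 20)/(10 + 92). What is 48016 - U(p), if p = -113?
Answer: 7387069243/153848 ≈ 48015.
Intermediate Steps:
F = -21/170 (F = -(83 - 20)/(5*(10 + 92)) = -63/(5*102) = -⅕*21/34 = -21/170 ≈ -0.12353)
U(g) = 5/8 - 1/(8*(-21/170 + g))
48016 - U(p) = 48016 - 25*(-11 + 34*(-113))/(8*(-21 + 170*(-113))) = 48016 - 25*(-11 - 3842)/(8*(-21 - 19210)) = 48016 - 25*(-3853)/(8*(-19231)) = 48016 - 25*(-1)*(-3853)/(8*19231) = 48016 - 1*96325/153848 = 48016 - 96325/153848 = 7387069243/153848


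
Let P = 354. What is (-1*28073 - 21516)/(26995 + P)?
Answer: -49589/27349 ≈ -1.8132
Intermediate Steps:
(-1*28073 - 21516)/(26995 + P) = (-1*28073 - 21516)/(26995 + 354) = (-28073 - 21516)/27349 = -49589*1/27349 = -49589/27349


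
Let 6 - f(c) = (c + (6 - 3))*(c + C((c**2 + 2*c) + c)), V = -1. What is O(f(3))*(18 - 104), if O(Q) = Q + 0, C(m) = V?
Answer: 516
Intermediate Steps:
C(m) = -1
f(c) = 6 - (-1 + c)*(3 + c) (f(c) = 6 - (c + (6 - 3))*(c - 1) = 6 - (c + 3)*(-1 + c) = 6 - (3 + c)*(-1 + c) = 6 - (-1 + c)*(3 + c))
O(Q) = Q
O(f(3))*(18 - 104) = (9 - 1*3**2 - 2*3)*(18 - 104) = (9 - 1*9 - 6)*(-86) = (9 - 9 - 6)*(-86) = -6*(-86) = 516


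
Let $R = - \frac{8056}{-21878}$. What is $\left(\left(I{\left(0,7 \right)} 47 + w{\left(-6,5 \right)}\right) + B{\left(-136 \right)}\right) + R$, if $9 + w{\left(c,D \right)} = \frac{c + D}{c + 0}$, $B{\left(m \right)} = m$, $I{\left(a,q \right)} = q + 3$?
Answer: $\frac{21366157}{65634} \approx 325.53$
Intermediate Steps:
$I{\left(a,q \right)} = 3 + q$
$R = \frac{4028}{10939}$ ($R = \left(-8056\right) \left(- \frac{1}{21878}\right) = \frac{4028}{10939} \approx 0.36822$)
$w{\left(c,D \right)} = -9 + \frac{D + c}{c}$ ($w{\left(c,D \right)} = -9 + \frac{c + D}{c + 0} = -9 + \frac{D + c}{c}$)
$\left(\left(I{\left(0,7 \right)} 47 + w{\left(-6,5 \right)}\right) + B{\left(-136 \right)}\right) + R = \left(\left(\left(3 + 7\right) 47 - \left(8 - \frac{5}{-6}\right)\right) - 136\right) + \frac{4028}{10939} = \left(\left(10 \cdot 47 + \left(-8 + 5 \left(- \frac{1}{6}\right)\right)\right) - 136\right) + \frac{4028}{10939} = \left(\left(470 - \frac{53}{6}\right) - 136\right) + \frac{4028}{10939} = \left(\frac{2767}{6} - 136\right) + \frac{4028}{10939} = \frac{1951}{6} + \frac{4028}{10939} = \frac{21366157}{65634}$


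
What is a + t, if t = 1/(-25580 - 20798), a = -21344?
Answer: -989892033/46378 ≈ -21344.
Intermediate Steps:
t = -1/46378 (t = 1/(-46378) = -1/46378 ≈ -2.1562e-5)
a + t = -21344 - 1/46378 = -989892033/46378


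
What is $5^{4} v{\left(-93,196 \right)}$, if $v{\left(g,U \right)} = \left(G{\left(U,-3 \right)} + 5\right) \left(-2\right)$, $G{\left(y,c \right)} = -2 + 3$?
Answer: $-7500$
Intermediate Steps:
$G{\left(y,c \right)} = 1$
$v{\left(g,U \right)} = -12$ ($v{\left(g,U \right)} = \left(1 + 5\right) \left(-2\right) = 6 \left(-2\right) = -12$)
$5^{4} v{\left(-93,196 \right)} = 5^{4} \left(-12\right) = 625 \left(-12\right) = -7500$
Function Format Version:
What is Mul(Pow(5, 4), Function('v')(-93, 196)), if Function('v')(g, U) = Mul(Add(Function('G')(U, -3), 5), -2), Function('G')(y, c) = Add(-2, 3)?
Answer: -7500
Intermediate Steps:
Function('G')(y, c) = 1
Function('v')(g, U) = -12 (Function('v')(g, U) = Mul(Add(1, 5), -2) = Mul(6, -2) = -12)
Mul(Pow(5, 4), Function('v')(-93, 196)) = Mul(Pow(5, 4), -12) = Mul(625, -12) = -7500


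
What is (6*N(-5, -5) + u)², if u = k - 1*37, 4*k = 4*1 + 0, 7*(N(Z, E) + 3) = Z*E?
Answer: 51984/49 ≈ 1060.9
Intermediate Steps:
N(Z, E) = -3 + E*Z/7 (N(Z, E) = -3 + (Z*E)/7 = -3 + (E*Z)/7 = -3 + E*Z/7)
k = 1 (k = (4*1 + 0)/4 = (4 + 0)/4 = (¼)*4 = 1)
u = -36 (u = 1 - 1*37 = 1 - 37 = -36)
(6*N(-5, -5) + u)² = (6*(-3 + (⅐)*(-5)*(-5)) - 36)² = (6*(-3 + 25/7) - 36)² = (6*(4/7) - 36)² = (24/7 - 36)² = (-228/7)² = 51984/49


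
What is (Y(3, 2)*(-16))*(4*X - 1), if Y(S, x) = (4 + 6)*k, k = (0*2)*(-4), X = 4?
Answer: 0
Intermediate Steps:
k = 0 (k = 0*(-4) = 0)
Y(S, x) = 0 (Y(S, x) = (4 + 6)*0 = 10*0 = 0)
(Y(3, 2)*(-16))*(4*X - 1) = (0*(-16))*(4*4 - 1) = 0*(16 - 1) = 0*15 = 0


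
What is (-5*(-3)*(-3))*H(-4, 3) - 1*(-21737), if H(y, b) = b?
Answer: 21602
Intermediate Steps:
(-5*(-3)*(-3))*H(-4, 3) - 1*(-21737) = (-5*(-3)*(-3))*3 - 1*(-21737) = (15*(-3))*3 + 21737 = -45*3 + 21737 = -135 + 21737 = 21602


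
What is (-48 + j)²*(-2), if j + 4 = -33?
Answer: -14450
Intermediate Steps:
j = -37 (j = -4 - 33 = -37)
(-48 + j)²*(-2) = (-48 - 37)²*(-2) = (-85)²*(-2) = 7225*(-2) = -14450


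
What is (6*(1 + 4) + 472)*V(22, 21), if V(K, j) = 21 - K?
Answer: -502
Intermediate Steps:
(6*(1 + 4) + 472)*V(22, 21) = (6*(1 + 4) + 472)*(21 - 1*22) = (6*5 + 472)*(21 - 22) = (30 + 472)*(-1) = 502*(-1) = -502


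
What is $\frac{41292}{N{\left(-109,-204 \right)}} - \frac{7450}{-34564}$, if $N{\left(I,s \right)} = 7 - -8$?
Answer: $\frac{237888073}{86410} \approx 2753.0$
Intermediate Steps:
$N{\left(I,s \right)} = 15$ ($N{\left(I,s \right)} = 7 + 8 = 15$)
$\frac{41292}{N{\left(-109,-204 \right)}} - \frac{7450}{-34564} = \frac{41292}{15} - \frac{7450}{-34564} = 41292 \cdot \frac{1}{15} - - \frac{3725}{17282} = \frac{13764}{5} + \frac{3725}{17282} = \frac{237888073}{86410}$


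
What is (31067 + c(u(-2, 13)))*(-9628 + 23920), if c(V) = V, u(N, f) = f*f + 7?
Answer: 446524956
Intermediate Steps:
u(N, f) = 7 + f² (u(N, f) = f² + 7 = 7 + f²)
(31067 + c(u(-2, 13)))*(-9628 + 23920) = (31067 + (7 + 13²))*(-9628 + 23920) = (31067 + (7 + 169))*14292 = (31067 + 176)*14292 = 31243*14292 = 446524956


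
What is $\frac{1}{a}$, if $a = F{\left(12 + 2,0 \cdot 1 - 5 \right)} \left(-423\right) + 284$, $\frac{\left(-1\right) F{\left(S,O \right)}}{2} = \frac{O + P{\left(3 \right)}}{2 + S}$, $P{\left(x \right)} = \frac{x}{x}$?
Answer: $\frac{2}{145} \approx 0.013793$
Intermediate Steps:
$P{\left(x \right)} = 1$
$F{\left(S,O \right)} = - \frac{2 \left(1 + O\right)}{2 + S}$ ($F{\left(S,O \right)} = - 2 \frac{O + 1}{2 + S} = - 2 \frac{1 + O}{2 + S} = - \frac{2 \left(1 + O\right)}{2 + S}$)
$a = \frac{145}{2}$ ($a = \frac{2 \left(-1 - \left(0 \cdot 1 - 5\right)\right)}{2 + \left(12 + 2\right)} \left(-423\right) + 284 = \frac{2 \left(-1 - \left(0 - 5\right)\right)}{2 + 14} \left(-423\right) + 284 = \frac{2 \left(-1 - -5\right)}{16} \left(-423\right) + 284 = 2 \cdot \frac{1}{16} \left(-1 + 5\right) \left(-423\right) + 284 = 2 \cdot \frac{1}{16} \cdot 4 \left(-423\right) + 284 = \frac{1}{2} \left(-423\right) + 284 = - \frac{423}{2} + 284 = \frac{145}{2} \approx 72.5$)
$\frac{1}{a} = \frac{1}{\frac{145}{2}} = \frac{2}{145}$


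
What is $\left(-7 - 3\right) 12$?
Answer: $-120$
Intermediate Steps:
$\left(-7 - 3\right) 12 = \left(-10\right) 12 = -120$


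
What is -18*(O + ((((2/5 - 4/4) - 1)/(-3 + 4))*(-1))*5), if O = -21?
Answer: 234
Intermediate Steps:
-18*(O + ((((2/5 - 4/4) - 1)/(-3 + 4))*(-1))*5) = -18*(-21 + ((((2/5 - 4/4) - 1)/(-3 + 4))*(-1))*5) = -18*(-21 + ((((2*(⅕) - 4*¼) - 1)/1)*(-1))*5) = -18*(-21 + ((((⅖ - 1) - 1)*1)*(-1))*5) = -18*(-21 + (((-⅗ - 1)*1)*(-1))*5) = -18*(-21 + (-8/5*1*(-1))*5) = -18*(-21 - 8/5*(-1)*5) = -18*(-21 + (8/5)*5) = -18*(-21 + 8) = -18*(-13) = 234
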